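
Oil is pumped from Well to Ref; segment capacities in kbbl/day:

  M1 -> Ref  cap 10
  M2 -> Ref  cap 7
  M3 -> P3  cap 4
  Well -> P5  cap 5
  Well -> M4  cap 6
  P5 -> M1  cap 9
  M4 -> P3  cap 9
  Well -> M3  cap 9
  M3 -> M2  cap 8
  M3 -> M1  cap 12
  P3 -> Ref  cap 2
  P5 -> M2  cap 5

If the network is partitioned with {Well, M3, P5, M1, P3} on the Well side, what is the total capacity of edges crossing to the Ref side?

Edges leaving {Well, M3, P5, M1, P3}: Well→M4 (6), M3→M2 (8), P5→M2 (5), M1→Ref (10), P3→Ref (2).
Cut capacity = 6 + 8 + 5 + 10 + 2 = 31.

31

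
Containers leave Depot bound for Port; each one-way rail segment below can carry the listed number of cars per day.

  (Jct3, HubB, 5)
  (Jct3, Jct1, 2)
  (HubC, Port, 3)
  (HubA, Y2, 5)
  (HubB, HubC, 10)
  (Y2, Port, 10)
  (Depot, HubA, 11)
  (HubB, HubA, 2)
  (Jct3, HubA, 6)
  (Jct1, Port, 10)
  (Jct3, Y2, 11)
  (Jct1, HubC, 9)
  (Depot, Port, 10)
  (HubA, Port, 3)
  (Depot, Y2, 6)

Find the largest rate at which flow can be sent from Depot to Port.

23

Augment Depot→Port: bottleneck 10, flow now 10.
Augment Depot→HubA→Port: bottleneck 3, flow now 13.
Augment Depot→Y2→Port: bottleneck 6, flow now 19.
Augment Depot→HubA→Y2→Port: bottleneck 4, flow now 23.
No augmenting path remains; maximum flow = 23.
In the residual graph, reachable from Depot: {Depot, HubA, Y2}.
Min-cut edges: Depot→Port (10), HubA→Port (3), Y2→Port (10); capacity 10 + 3 + 10 = 23.
This cut is saturated, so no flow can exceed 23.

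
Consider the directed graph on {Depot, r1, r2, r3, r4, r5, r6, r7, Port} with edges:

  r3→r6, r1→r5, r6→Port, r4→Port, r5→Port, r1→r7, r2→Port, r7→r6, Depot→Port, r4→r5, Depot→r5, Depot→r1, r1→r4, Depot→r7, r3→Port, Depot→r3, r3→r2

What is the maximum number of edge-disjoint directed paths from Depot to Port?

5

Assign every edge capacity 1; by Menger, the answer equals the max flow.
Path Depot→Port (+1); total 1.
Path Depot→r3→Port (+1); total 2.
Path Depot→r5→Port (+1); total 3.
Path Depot→r1→r4→Port (+1); total 4.
Path Depot→r7→r6→Port (+1); total 5.
No residual Depot→Port path; max flow = 5.
Certifying cut of size 5: {Depot→Port, Depot→r1, Depot→r3, Depot→r5, Depot→r7}.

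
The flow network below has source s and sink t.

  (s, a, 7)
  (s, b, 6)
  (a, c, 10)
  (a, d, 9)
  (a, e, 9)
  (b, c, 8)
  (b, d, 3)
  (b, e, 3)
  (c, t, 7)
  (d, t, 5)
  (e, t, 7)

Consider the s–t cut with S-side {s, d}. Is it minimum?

No — its capacity is 18, but the minimum cut has capacity 13.

Given cut capacity: 7 + 6 + 5 = 18.
Augment s→a→c→t: bottleneck 7, flow now 7.
Augment s→b→d→t: bottleneck 3, flow now 10.
Augment s→b→e→t: bottleneck 3, flow now 13.
No augmenting path remains; maximum flow = 13.
In the residual graph, reachable from s: {s}.
Min-cut edges: s→a (7), s→b (6); capacity 7 + 6 = 13.
Cut capacity 18 exceeds the max flow 13, so it is not minimum.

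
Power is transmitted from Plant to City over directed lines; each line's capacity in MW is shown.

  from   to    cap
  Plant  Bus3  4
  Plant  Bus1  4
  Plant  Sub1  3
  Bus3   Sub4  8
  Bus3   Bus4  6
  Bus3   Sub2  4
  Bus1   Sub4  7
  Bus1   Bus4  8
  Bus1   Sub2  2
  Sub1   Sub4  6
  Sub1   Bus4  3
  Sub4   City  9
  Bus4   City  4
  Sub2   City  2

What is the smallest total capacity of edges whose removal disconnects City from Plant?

11

Augment Plant→Bus3→Sub4→City: bottleneck 4, flow now 4.
Augment Plant→Bus1→Sub4→City: bottleneck 4, flow now 8.
Augment Plant→Sub1→Sub4→City: bottleneck 1, flow now 9.
Augment Plant→Sub1→Bus4→City: bottleneck 2, flow now 11.
No augmenting path remains; maximum flow = 11.
By max-flow min-cut, the minimum cut capacity equals the max flow.
In the residual graph, reachable from Plant: {Plant}.
Min-cut edges: Plant→Bus3 (4), Plant→Bus1 (4), Plant→Sub1 (3); capacity 4 + 4 + 3 = 11.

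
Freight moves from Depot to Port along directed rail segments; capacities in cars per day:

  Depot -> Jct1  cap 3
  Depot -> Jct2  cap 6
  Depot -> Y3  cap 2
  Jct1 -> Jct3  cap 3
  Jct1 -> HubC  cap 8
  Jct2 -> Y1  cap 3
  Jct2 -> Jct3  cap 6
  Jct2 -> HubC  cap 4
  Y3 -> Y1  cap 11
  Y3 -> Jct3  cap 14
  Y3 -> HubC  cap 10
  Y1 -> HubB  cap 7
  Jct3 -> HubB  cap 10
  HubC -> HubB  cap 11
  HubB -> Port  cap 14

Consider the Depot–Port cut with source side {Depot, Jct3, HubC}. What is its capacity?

32

Edges leaving {Depot, Jct3, HubC}: Depot→Jct1 (3), Depot→Jct2 (6), Depot→Y3 (2), Jct3→HubB (10), HubC→HubB (11).
Cut capacity = 3 + 6 + 2 + 10 + 11 = 32.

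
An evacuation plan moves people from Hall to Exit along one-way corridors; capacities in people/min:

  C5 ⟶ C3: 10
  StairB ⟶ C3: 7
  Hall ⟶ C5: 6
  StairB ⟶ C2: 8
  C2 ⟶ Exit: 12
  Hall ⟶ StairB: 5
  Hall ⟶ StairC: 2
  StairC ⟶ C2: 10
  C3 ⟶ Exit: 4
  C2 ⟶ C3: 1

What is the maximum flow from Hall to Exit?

Augment Hall→StairC→C2→Exit: bottleneck 2, flow now 2.
Augment Hall→StairB→C3→Exit: bottleneck 4, flow now 6.
Augment Hall→StairB→C2→Exit: bottleneck 1, flow now 7.
Augment Hall→C5→C3→StairB→C2→Exit: bottleneck 4, flow now 11. (uses reverse residual edge)
No augmenting path remains; maximum flow = 11.
In the residual graph, reachable from Hall: {Hall, C5, C3}.
Min-cut edges: Hall→StairC (2), Hall→StairB (5), C3→Exit (4); capacity 2 + 5 + 4 = 11.
This cut is saturated, so no flow can exceed 11.

11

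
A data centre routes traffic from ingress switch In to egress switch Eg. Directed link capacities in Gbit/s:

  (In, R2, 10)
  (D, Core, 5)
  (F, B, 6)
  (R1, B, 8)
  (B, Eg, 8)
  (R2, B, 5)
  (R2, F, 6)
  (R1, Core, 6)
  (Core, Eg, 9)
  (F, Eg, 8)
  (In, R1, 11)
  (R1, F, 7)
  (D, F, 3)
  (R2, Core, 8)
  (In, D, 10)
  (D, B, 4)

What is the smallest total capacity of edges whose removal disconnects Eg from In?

25

Augment In→R2→B→Eg: bottleneck 5, flow now 5.
Augment In→R2→Core→Eg: bottleneck 5, flow now 10.
Augment In→D→B→Eg: bottleneck 3, flow now 13.
Augment In→D→Core→Eg: bottleneck 4, flow now 17.
Augment In→D→F→Eg: bottleneck 3, flow now 20.
Augment In→R1→F→Eg: bottleneck 5, flow now 25.
No augmenting path remains; maximum flow = 25.
By max-flow min-cut, the minimum cut capacity equals the max flow.
In the residual graph, reachable from In: {In, R2, D, R1, B, Core, F}.
Min-cut edges: B→Eg (8), Core→Eg (9), F→Eg (8); capacity 8 + 9 + 8 = 25.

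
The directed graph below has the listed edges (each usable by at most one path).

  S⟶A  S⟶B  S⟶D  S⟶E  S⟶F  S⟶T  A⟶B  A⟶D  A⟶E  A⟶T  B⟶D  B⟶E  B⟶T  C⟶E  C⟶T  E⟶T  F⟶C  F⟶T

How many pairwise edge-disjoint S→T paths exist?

5

Assign every edge capacity 1; by Menger, the answer equals the max flow.
Path S→T (+1); total 1.
Path S→A→T (+1); total 2.
Path S→B→T (+1); total 3.
Path S→E→T (+1); total 4.
Path S→F→T (+1); total 5.
No residual S→T path; max flow = 5.
Certifying cut of size 5: {S→A, S→B, S→E, S→F, S→T}.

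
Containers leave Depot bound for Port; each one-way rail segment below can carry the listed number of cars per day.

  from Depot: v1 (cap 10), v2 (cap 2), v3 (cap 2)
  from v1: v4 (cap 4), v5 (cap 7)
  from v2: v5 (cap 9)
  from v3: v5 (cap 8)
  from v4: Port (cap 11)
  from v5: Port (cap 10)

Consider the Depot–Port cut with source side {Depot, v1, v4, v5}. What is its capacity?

25

Edges leaving {Depot, v1, v4, v5}: Depot→v2 (2), Depot→v3 (2), v4→Port (11), v5→Port (10).
Cut capacity = 2 + 2 + 11 + 10 = 25.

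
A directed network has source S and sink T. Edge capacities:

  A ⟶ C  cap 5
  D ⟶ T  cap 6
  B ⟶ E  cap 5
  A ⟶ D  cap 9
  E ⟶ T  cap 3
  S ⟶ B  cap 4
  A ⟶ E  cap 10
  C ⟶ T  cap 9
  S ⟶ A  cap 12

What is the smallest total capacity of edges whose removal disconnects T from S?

14

Augment S→A→C→T: bottleneck 5, flow now 5.
Augment S→A→D→T: bottleneck 6, flow now 11.
Augment S→A→E→T: bottleneck 1, flow now 12.
Augment S→B→E→T: bottleneck 2, flow now 14.
No augmenting path remains; maximum flow = 14.
By max-flow min-cut, the minimum cut capacity equals the max flow.
In the residual graph, reachable from S: {S, A, B, D, E}.
Min-cut edges: A→C (5), D→T (6), E→T (3); capacity 5 + 6 + 3 = 14.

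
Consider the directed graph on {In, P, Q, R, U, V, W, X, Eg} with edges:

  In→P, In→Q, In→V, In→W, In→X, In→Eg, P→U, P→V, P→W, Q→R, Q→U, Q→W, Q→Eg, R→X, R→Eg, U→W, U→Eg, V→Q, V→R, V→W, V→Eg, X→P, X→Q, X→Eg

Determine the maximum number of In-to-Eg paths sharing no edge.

Assign every edge capacity 1; by Menger, the answer equals the max flow.
Path In→Eg (+1); total 1.
Path In→Q→Eg (+1); total 2.
Path In→V→Eg (+1); total 3.
Path In→X→Eg (+1); total 4.
Path In→P→U→Eg (+1); total 5.
No residual In→Eg path; max flow = 5.
Certifying cut of size 5: {In→Eg, In→P, In→Q, In→V, In→X}.

5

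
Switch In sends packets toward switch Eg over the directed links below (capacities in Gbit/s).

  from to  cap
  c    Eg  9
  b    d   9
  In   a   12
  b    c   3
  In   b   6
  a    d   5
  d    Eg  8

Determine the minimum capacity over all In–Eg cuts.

Augment In→a→d→Eg: bottleneck 5, flow now 5.
Augment In→b→c→Eg: bottleneck 3, flow now 8.
Augment In→b→d→Eg: bottleneck 3, flow now 11.
No augmenting path remains; maximum flow = 11.
By max-flow min-cut, the minimum cut capacity equals the max flow.
In the residual graph, reachable from In: {In, a}.
Min-cut edges: In→b (6), a→d (5); capacity 6 + 5 = 11.

11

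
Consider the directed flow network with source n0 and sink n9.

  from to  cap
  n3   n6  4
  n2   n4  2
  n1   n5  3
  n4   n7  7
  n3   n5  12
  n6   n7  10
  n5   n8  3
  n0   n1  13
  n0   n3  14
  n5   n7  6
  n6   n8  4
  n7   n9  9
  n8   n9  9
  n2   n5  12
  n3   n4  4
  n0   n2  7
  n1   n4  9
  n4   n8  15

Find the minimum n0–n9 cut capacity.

Augment n0→n1→n4→n7→n9: bottleneck 7, flow now 7.
Augment n0→n1→n4→n8→n9: bottleneck 2, flow now 9.
Augment n0→n1→n5→n7→n9: bottleneck 2, flow now 11.
Augment n0→n1→n5→n8→n9: bottleneck 1, flow now 12.
Augment n0→n2→n4→n8→n9: bottleneck 2, flow now 14.
Augment n0→n2→n5→n8→n9: bottleneck 2, flow now 16.
Augment n0→n3→n4→n8→n9: bottleneck 2, flow now 18.
No augmenting path remains; maximum flow = 18.
By max-flow min-cut, the minimum cut capacity equals the max flow.
In the residual graph, reachable from n0: {n0, n1, n2, n3, n4, n5, n6, n7, n8}.
Min-cut edges: n7→n9 (9), n8→n9 (9); capacity 9 + 9 = 18.

18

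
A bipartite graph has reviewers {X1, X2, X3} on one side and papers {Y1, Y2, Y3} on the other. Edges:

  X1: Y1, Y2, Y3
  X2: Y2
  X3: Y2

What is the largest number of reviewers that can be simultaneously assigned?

Unit-capacity flow: source→left, listed edges, right→sink; max matching = max flow.
Augmenting path X1→Y1 (+1); matched 1.
Augmenting path X2→Y2 (+1); matched 2.
No augmenting path remains; maximum matching = 2.
König certificate: {X1, Y2} is a vertex cover of size 2 (every listed pair touches it), so no matching can be larger.

2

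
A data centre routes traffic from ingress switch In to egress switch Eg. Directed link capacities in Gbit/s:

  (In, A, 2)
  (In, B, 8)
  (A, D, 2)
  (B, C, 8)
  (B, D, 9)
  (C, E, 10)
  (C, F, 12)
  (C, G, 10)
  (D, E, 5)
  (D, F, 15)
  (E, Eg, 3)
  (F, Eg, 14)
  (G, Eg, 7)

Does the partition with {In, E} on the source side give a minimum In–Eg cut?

No — its capacity is 13, but the minimum cut has capacity 10.

Given cut capacity: 2 + 8 + 3 = 13.
Augment In→A→D→E→Eg: bottleneck 2, flow now 2.
Augment In→B→C→E→Eg: bottleneck 1, flow now 3.
Augment In→B→C→F→Eg: bottleneck 7, flow now 10.
No augmenting path remains; maximum flow = 10.
In the residual graph, reachable from In: {In}.
Min-cut edges: In→A (2), In→B (8); capacity 2 + 8 = 10.
Cut capacity 13 exceeds the max flow 10, so it is not minimum.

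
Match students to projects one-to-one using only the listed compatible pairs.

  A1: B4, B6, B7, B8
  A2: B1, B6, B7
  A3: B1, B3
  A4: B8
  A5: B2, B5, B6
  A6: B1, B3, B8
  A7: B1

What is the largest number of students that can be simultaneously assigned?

6

Unit-capacity flow: source→left, listed edges, right→sink; max matching = max flow.
Augmenting path A1→B4 (+1); matched 1.
Augmenting path A2→B1 (+1); matched 2.
Augmenting path A3→B3 (+1); matched 3.
Augmenting path A4→B8 (+1); matched 4.
Augmenting path A5→B2 (+1); matched 5.
Augmenting path A6→B1→A2→B6 (+1); matched 6.
No augmenting path remains; maximum matching = 6.
König certificate: {A1, A2, A5, B1, B3, B8} is a vertex cover of size 6 (every listed pair touches it), so no matching can be larger.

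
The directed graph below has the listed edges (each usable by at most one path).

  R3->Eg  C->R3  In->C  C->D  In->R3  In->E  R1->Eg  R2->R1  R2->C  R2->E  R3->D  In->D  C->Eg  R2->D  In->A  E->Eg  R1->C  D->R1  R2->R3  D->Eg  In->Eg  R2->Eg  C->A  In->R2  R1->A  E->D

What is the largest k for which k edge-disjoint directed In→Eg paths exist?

6

Assign every edge capacity 1; by Menger, the answer equals the max flow.
Path In→Eg (+1); total 1.
Path In→R2→Eg (+1); total 2.
Path In→C→Eg (+1); total 3.
Path In→E→Eg (+1); total 4.
Path In→R3→Eg (+1); total 5.
Path In→D→Eg (+1); total 6.
No residual In→Eg path; max flow = 6.
Certifying cut of size 6: {In→C, In→D, In→E, In→Eg, In→R2, In→R3}.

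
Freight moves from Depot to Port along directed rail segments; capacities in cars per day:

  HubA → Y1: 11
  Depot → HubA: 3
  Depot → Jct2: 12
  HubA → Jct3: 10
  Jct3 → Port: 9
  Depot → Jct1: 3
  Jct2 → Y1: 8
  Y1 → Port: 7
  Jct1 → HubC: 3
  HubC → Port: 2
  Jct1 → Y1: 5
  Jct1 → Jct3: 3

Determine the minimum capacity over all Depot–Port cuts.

13

Augment Depot→Jct1→Y1→Port: bottleneck 3, flow now 3.
Augment Depot→HubA→Y1→Port: bottleneck 3, flow now 6.
Augment Depot→Jct2→Y1→Port: bottleneck 1, flow now 7.
Augment Depot→Jct2→Y1→Jct1→HubC→Port: bottleneck 2, flow now 9. (uses reverse residual edge)
Augment Depot→Jct2→Y1→Jct1→Jct3→Port: bottleneck 1, flow now 10. (uses reverse residual edge)
Augment Depot→Jct2→Y1→HubA→Jct3→Port: bottleneck 3, flow now 13. (uses reverse residual edge)
No augmenting path remains; maximum flow = 13.
By max-flow min-cut, the minimum cut capacity equals the max flow.
In the residual graph, reachable from Depot: {Depot, Jct2, Y1}.
Min-cut edges: Depot→Jct1 (3), Depot→HubA (3), Y1→Port (7); capacity 3 + 3 + 7 = 13.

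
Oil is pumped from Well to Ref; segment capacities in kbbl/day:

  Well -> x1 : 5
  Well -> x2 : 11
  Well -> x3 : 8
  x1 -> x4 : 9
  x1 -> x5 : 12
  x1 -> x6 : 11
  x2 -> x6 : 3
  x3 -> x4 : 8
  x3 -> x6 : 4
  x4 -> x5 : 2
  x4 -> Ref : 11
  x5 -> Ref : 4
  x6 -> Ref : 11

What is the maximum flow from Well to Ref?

16

Augment Well→x1→x4→Ref: bottleneck 5, flow now 5.
Augment Well→x2→x6→Ref: bottleneck 3, flow now 8.
Augment Well→x3→x4→Ref: bottleneck 6, flow now 14.
Augment Well→x3→x6→Ref: bottleneck 2, flow now 16.
No augmenting path remains; maximum flow = 16.
In the residual graph, reachable from Well: {Well, x2}.
Min-cut edges: Well→x1 (5), Well→x3 (8), x2→x6 (3); capacity 5 + 8 + 3 = 16.
This cut is saturated, so no flow can exceed 16.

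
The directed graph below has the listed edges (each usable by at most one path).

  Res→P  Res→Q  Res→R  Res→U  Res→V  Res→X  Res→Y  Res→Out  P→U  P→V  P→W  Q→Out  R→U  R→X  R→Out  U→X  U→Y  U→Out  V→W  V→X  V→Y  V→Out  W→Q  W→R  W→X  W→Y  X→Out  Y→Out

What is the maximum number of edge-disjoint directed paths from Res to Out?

7

Assign every edge capacity 1; by Menger, the answer equals the max flow.
Path Res→Out (+1); total 1.
Path Res→Q→Out (+1); total 2.
Path Res→R→Out (+1); total 3.
Path Res→U→Out (+1); total 4.
Path Res→V→Out (+1); total 5.
Path Res→X→Out (+1); total 6.
Path Res→Y→Out (+1); total 7.
No residual Res→Out path; max flow = 7.
Certifying cut of size 7: {Q→Out, R→Out, Res→Out, U→Out, V→Out, X→Out, Y→Out}.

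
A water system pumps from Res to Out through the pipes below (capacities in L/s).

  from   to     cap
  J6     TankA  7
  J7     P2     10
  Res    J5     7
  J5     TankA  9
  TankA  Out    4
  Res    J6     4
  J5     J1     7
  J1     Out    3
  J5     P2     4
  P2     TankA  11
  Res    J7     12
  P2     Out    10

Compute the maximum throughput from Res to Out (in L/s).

17

Augment Res→J5→J1→Out: bottleneck 3, flow now 3.
Augment Res→J5→P2→Out: bottleneck 4, flow now 7.
Augment Res→J6→TankA→Out: bottleneck 4, flow now 11.
Augment Res→J7→P2→Out: bottleneck 6, flow now 17.
No augmenting path remains; maximum flow = 17.
In the residual graph, reachable from Res: {Res, J5, J6, J7, J1, P2, TankA}.
Min-cut edges: J1→Out (3), P2→Out (10), TankA→Out (4); capacity 3 + 10 + 4 = 17.
This cut is saturated, so no flow can exceed 17.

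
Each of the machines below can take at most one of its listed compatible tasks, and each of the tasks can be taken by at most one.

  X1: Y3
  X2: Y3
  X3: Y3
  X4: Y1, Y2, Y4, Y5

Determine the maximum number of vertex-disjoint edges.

2

Unit-capacity flow: source→left, listed edges, right→sink; max matching = max flow.
Augmenting path X1→Y3 (+1); matched 1.
Augmenting path X4→Y1 (+1); matched 2.
No augmenting path remains; maximum matching = 2.
König certificate: {X4, Y3} is a vertex cover of size 2 (every listed pair touches it), so no matching can be larger.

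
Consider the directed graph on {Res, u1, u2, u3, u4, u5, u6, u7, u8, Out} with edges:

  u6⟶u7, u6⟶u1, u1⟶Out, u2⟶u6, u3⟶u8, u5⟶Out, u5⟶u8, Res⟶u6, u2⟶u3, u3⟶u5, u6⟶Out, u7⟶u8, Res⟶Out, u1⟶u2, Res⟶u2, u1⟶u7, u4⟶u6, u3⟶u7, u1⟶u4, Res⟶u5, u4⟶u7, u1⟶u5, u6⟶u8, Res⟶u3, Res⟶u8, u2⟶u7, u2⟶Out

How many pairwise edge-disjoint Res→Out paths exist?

4

Assign every edge capacity 1; by Menger, the answer equals the max flow.
Path Res→Out (+1); total 1.
Path Res→u2→Out (+1); total 2.
Path Res→u5→Out (+1); total 3.
Path Res→u6→Out (+1); total 4.
No residual Res→Out path; max flow = 4.
Certifying cut of size 4: {Res→Out, Res→u2, Res→u6, u5→Out}.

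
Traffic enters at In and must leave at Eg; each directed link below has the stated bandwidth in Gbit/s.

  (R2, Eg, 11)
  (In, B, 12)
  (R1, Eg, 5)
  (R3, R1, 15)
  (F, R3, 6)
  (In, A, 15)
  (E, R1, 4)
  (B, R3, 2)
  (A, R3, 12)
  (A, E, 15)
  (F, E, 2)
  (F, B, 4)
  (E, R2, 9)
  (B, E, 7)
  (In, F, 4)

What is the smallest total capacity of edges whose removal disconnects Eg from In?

14

Augment In→F→R3→R1→Eg: bottleneck 4, flow now 4.
Augment In→B→R3→R1→Eg: bottleneck 1, flow now 5.
Augment In→B→E→R2→Eg: bottleneck 7, flow now 12.
Augment In→A→E→R2→Eg: bottleneck 2, flow now 14.
No augmenting path remains; maximum flow = 14.
By max-flow min-cut, the minimum cut capacity equals the max flow.
In the residual graph, reachable from In: {In, F, B, A, R3, E, R1}.
Min-cut edges: E→R2 (9), R1→Eg (5); capacity 9 + 5 = 14.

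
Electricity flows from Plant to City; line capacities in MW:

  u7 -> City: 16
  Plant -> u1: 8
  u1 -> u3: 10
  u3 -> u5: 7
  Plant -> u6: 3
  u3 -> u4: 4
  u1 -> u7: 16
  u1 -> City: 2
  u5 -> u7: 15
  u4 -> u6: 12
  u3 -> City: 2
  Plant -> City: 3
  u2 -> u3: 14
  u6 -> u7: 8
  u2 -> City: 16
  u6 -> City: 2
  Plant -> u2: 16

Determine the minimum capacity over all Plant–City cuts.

Augment Plant→City: bottleneck 3, flow now 3.
Augment Plant→u1→City: bottleneck 2, flow now 5.
Augment Plant→u2→City: bottleneck 16, flow now 21.
Augment Plant→u6→City: bottleneck 2, flow now 23.
Augment Plant→u1→u3→City: bottleneck 2, flow now 25.
Augment Plant→u1→u7→City: bottleneck 4, flow now 29.
Augment Plant→u6→u7→City: bottleneck 1, flow now 30.
No augmenting path remains; maximum flow = 30.
By max-flow min-cut, the minimum cut capacity equals the max flow.
In the residual graph, reachable from Plant: {Plant}.
Min-cut edges: Plant→u1 (8), Plant→u2 (16), Plant→u6 (3), Plant→City (3); capacity 8 + 16 + 3 + 3 = 30.

30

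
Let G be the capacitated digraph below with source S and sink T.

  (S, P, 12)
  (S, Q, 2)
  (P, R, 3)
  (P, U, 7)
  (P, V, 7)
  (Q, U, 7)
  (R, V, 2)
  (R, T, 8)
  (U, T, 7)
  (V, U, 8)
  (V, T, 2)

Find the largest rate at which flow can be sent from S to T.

Augment S→P→R→T: bottleneck 3, flow now 3.
Augment S→P→U→T: bottleneck 7, flow now 10.
Augment S→P→V→T: bottleneck 2, flow now 12.
No augmenting path remains; maximum flow = 12.
In the residual graph, reachable from S: {S, P, Q, U, V}.
Min-cut edges: P→R (3), U→T (7), V→T (2); capacity 3 + 7 + 2 = 12.
This cut is saturated, so no flow can exceed 12.

12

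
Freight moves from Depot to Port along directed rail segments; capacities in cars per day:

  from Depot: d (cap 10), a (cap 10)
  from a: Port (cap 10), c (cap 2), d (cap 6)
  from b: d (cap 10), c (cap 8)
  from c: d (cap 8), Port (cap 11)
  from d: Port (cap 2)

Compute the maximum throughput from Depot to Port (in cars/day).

Augment Depot→a→Port: bottleneck 10, flow now 10.
Augment Depot→d→Port: bottleneck 2, flow now 12.
No augmenting path remains; maximum flow = 12.
In the residual graph, reachable from Depot: {Depot, d}.
Min-cut edges: Depot→a (10), d→Port (2); capacity 10 + 2 = 12.
This cut is saturated, so no flow can exceed 12.

12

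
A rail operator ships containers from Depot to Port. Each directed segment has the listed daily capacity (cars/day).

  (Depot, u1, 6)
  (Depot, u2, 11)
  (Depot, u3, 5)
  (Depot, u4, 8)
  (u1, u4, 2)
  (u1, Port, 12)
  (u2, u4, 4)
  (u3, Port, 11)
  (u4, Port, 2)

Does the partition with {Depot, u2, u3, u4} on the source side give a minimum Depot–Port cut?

No — its capacity is 19, but the minimum cut has capacity 13.

Given cut capacity: 6 + 11 + 2 = 19.
Augment Depot→u1→Port: bottleneck 6, flow now 6.
Augment Depot→u3→Port: bottleneck 5, flow now 11.
Augment Depot→u4→Port: bottleneck 2, flow now 13.
No augmenting path remains; maximum flow = 13.
In the residual graph, reachable from Depot: {Depot, u2, u4}.
Min-cut edges: Depot→u1 (6), Depot→u3 (5), u4→Port (2); capacity 6 + 5 + 2 = 13.
Cut capacity 19 exceeds the max flow 13, so it is not minimum.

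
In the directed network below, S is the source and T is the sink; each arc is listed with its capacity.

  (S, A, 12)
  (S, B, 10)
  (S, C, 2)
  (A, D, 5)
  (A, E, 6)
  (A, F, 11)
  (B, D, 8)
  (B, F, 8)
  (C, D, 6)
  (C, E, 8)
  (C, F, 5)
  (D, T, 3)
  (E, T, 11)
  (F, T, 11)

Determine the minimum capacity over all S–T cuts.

22

Augment S→A→D→T: bottleneck 3, flow now 3.
Augment S→A→E→T: bottleneck 6, flow now 9.
Augment S→A→F→T: bottleneck 3, flow now 12.
Augment S→B→F→T: bottleneck 8, flow now 20.
Augment S→C→E→T: bottleneck 2, flow now 22.
No augmenting path remains; maximum flow = 22.
By max-flow min-cut, the minimum cut capacity equals the max flow.
In the residual graph, reachable from S: {S, A, B, D, F}.
Min-cut edges: S→C (2), A→E (6), D→T (3), F→T (11); capacity 2 + 6 + 3 + 11 = 22.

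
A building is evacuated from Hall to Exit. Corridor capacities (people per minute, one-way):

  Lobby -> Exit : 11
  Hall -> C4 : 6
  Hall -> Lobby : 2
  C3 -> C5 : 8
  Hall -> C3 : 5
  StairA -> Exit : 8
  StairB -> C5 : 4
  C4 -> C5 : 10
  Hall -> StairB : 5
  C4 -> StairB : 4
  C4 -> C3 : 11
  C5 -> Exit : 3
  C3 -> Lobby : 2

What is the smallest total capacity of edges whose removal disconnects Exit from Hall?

7

Augment Hall→Lobby→Exit: bottleneck 2, flow now 2.
Augment Hall→C4→C5→Exit: bottleneck 3, flow now 5.
Augment Hall→C3→Lobby→Exit: bottleneck 2, flow now 7.
No augmenting path remains; maximum flow = 7.
By max-flow min-cut, the minimum cut capacity equals the max flow.
In the residual graph, reachable from Hall: {Hall, C4, C3, StairB, C5}.
Min-cut edges: Hall→Lobby (2), C3→Lobby (2), C5→Exit (3); capacity 2 + 2 + 3 = 7.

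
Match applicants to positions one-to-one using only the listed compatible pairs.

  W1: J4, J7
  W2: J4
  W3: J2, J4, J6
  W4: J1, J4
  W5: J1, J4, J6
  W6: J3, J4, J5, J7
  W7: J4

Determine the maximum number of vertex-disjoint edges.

Unit-capacity flow: source→left, listed edges, right→sink; max matching = max flow.
Augmenting path W1→J4 (+1); matched 1.
Augmenting path W3→J2 (+1); matched 2.
Augmenting path W4→J1 (+1); matched 3.
Augmenting path W5→J6 (+1); matched 4.
Augmenting path W6→J3 (+1); matched 5.
Augmenting path W2→J4→W1→J7 (+1); matched 6.
No augmenting path remains; maximum matching = 6.
König certificate: {W1, W3, W4, W5, W6, J4} is a vertex cover of size 6 (every listed pair touches it), so no matching can be larger.

6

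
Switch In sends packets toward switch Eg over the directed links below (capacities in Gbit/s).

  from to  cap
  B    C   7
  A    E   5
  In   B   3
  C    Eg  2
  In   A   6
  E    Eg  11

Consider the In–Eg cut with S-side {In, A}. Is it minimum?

No — its capacity is 8, but the minimum cut has capacity 7.

Given cut capacity: 3 + 5 = 8.
Augment In→A→E→Eg: bottleneck 5, flow now 5.
Augment In→B→C→Eg: bottleneck 2, flow now 7.
No augmenting path remains; maximum flow = 7.
In the residual graph, reachable from In: {In, A, B, C}.
Min-cut edges: A→E (5), C→Eg (2); capacity 5 + 2 = 7.
Cut capacity 8 exceeds the max flow 7, so it is not minimum.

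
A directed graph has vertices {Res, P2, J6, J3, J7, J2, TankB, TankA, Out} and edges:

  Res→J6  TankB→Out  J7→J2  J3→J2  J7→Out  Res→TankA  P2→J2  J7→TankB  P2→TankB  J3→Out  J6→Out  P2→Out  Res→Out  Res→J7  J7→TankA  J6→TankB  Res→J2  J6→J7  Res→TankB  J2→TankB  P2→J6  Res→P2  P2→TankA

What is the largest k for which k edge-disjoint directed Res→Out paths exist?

5

Assign every edge capacity 1; by Menger, the answer equals the max flow.
Path Res→Out (+1); total 1.
Path Res→P2→Out (+1); total 2.
Path Res→J6→Out (+1); total 3.
Path Res→J7→Out (+1); total 4.
Path Res→TankB→Out (+1); total 5.
No residual Res→Out path; max flow = 5.
Certifying cut of size 5: {Res→J6, Res→J7, Res→Out, Res→P2, TankB→Out}.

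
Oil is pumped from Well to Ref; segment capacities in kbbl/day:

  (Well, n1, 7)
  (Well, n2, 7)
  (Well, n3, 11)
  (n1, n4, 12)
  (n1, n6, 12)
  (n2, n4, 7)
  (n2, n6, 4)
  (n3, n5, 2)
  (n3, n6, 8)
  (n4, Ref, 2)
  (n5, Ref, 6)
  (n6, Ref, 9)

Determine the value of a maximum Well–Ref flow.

13

Augment Well→n1→n4→Ref: bottleneck 2, flow now 2.
Augment Well→n1→n6→Ref: bottleneck 5, flow now 7.
Augment Well→n2→n6→Ref: bottleneck 4, flow now 11.
Augment Well→n3→n5→Ref: bottleneck 2, flow now 13.
No augmenting path remains; maximum flow = 13.
In the residual graph, reachable from Well: {Well, n1, n2, n3, n4, n6}.
Min-cut edges: n3→n5 (2), n4→Ref (2), n6→Ref (9); capacity 2 + 2 + 9 = 13.
This cut is saturated, so no flow can exceed 13.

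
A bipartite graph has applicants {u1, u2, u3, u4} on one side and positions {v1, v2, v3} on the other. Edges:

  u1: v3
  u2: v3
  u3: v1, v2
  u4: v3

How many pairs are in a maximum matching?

2

Unit-capacity flow: source→left, listed edges, right→sink; max matching = max flow.
Augmenting path u1→v3 (+1); matched 1.
Augmenting path u3→v1 (+1); matched 2.
No augmenting path remains; maximum matching = 2.
König certificate: {u3, v3} is a vertex cover of size 2 (every listed pair touches it), so no matching can be larger.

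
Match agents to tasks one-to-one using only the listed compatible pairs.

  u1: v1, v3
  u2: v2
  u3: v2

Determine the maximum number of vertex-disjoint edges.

2

Unit-capacity flow: source→left, listed edges, right→sink; max matching = max flow.
Augmenting path u1→v1 (+1); matched 1.
Augmenting path u2→v2 (+1); matched 2.
No augmenting path remains; maximum matching = 2.
König certificate: {u1, v2} is a vertex cover of size 2 (every listed pair touches it), so no matching can be larger.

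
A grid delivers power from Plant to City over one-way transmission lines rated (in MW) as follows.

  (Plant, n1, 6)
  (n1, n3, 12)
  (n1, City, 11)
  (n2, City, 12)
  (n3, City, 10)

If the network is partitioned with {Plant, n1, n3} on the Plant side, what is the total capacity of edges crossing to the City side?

Edges leaving {Plant, n1, n3}: n1→City (11), n3→City (10).
Cut capacity = 11 + 10 = 21.

21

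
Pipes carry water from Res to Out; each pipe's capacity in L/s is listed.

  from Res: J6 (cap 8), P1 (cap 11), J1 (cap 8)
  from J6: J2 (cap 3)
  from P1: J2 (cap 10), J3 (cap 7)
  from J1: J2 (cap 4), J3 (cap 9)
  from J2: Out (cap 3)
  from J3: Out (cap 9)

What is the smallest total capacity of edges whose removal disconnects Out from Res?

Augment Res→J6→J2→Out: bottleneck 3, flow now 3.
Augment Res→P1→J3→Out: bottleneck 7, flow now 10.
Augment Res→J1→J3→Out: bottleneck 2, flow now 12.
No augmenting path remains; maximum flow = 12.
By max-flow min-cut, the minimum cut capacity equals the max flow.
In the residual graph, reachable from Res: {Res, J6, P1, J1, J2, J3}.
Min-cut edges: J2→Out (3), J3→Out (9); capacity 3 + 9 = 12.

12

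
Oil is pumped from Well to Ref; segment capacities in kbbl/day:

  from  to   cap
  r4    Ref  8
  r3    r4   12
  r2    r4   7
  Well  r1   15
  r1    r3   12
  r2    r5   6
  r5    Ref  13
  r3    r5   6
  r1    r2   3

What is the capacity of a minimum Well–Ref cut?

Augment Well→r1→r2→r4→Ref: bottleneck 3, flow now 3.
Augment Well→r1→r3→r4→Ref: bottleneck 5, flow now 8.
Augment Well→r1→r3→r5→Ref: bottleneck 6, flow now 14.
Augment Well→r1→r3→r4→r2→r5→Ref: bottleneck 1, flow now 15. (uses reverse residual edge)
No augmenting path remains; maximum flow = 15.
By max-flow min-cut, the minimum cut capacity equals the max flow.
In the residual graph, reachable from Well: {Well}.
Min-cut edges: Well→r1 (15); capacity 15 = 15.

15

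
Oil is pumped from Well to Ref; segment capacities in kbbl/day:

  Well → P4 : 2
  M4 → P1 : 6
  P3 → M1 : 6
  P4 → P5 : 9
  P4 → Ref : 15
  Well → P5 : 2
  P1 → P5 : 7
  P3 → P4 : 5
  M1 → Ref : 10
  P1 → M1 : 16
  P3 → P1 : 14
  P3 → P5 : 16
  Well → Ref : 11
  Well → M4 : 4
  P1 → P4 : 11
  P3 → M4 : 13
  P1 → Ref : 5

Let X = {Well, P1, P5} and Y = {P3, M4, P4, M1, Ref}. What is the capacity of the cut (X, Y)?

49

Edges leaving {Well, P1, P5}: Well→M4 (4), Well→P4 (2), Well→Ref (11), P1→P4 (11), P1→M1 (16), P1→Ref (5).
Cut capacity = 4 + 2 + 11 + 11 + 16 + 5 = 49.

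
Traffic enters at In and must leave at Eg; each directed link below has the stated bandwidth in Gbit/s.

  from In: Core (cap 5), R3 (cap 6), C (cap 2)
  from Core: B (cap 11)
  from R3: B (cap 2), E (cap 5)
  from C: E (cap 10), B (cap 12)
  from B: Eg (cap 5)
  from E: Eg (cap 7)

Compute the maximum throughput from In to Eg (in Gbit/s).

12

Augment In→Core→B→Eg: bottleneck 5, flow now 5.
Augment In→R3→E→Eg: bottleneck 5, flow now 10.
Augment In→C→E→Eg: bottleneck 2, flow now 12.
No augmenting path remains; maximum flow = 12.
In the residual graph, reachable from In: {In, Core, R3, B}.
Min-cut edges: In→C (2), R3→E (5), B→Eg (5); capacity 2 + 5 + 5 = 12.
This cut is saturated, so no flow can exceed 12.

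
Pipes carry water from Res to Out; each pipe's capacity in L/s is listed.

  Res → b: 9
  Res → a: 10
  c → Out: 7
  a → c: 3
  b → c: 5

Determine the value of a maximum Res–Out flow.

Augment Res→a→c→Out: bottleneck 3, flow now 3.
Augment Res→b→c→Out: bottleneck 4, flow now 7.
No augmenting path remains; maximum flow = 7.
In the residual graph, reachable from Res: {Res, a, b, c}.
Min-cut edges: c→Out (7); capacity 7 = 7.
This cut is saturated, so no flow can exceed 7.

7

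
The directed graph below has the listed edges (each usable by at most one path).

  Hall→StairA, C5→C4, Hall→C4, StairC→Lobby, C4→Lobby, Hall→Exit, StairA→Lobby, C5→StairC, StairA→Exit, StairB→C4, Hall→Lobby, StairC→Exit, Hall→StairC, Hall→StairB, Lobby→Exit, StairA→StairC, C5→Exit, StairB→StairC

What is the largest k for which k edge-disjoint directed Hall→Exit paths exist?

4

Assign every edge capacity 1; by Menger, the answer equals the max flow.
Path Hall→Exit (+1); total 1.
Path Hall→StairC→Exit (+1); total 2.
Path Hall→StairA→Exit (+1); total 3.
Path Hall→Lobby→Exit (+1); total 4.
No residual Hall→Exit path; max flow = 4.
Certifying cut of size 4: {Hall→Exit, Hall→StairA, Lobby→Exit, StairC→Exit}.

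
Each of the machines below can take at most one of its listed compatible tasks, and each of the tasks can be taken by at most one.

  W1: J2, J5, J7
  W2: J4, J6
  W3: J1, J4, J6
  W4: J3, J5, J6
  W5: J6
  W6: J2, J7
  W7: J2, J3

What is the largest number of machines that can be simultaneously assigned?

7

Unit-capacity flow: source→left, listed edges, right→sink; max matching = max flow.
Augmenting path W1→J2 (+1); matched 1.
Augmenting path W2→J4 (+1); matched 2.
Augmenting path W3→J1 (+1); matched 3.
Augmenting path W4→J3 (+1); matched 4.
Augmenting path W5→J6 (+1); matched 5.
Augmenting path W6→J7 (+1); matched 6.
Augmenting path W7→J2→W1→J5 (+1); matched 7.
No augmenting path remains; maximum matching = 7.
König certificate: {W1, W2, W3, W4, W5, W6, W7} is a vertex cover of size 7 (every listed pair touches it), so no matching can be larger.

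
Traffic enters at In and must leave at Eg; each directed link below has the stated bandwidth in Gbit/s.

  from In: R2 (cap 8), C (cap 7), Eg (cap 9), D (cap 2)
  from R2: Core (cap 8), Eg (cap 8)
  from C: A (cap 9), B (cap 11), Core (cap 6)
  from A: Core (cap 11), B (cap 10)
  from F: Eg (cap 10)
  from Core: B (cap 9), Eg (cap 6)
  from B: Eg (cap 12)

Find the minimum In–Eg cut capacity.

Augment In→Eg: bottleneck 9, flow now 9.
Augment In→R2→Eg: bottleneck 8, flow now 17.
Augment In→C→Core→Eg: bottleneck 6, flow now 23.
Augment In→C→B→Eg: bottleneck 1, flow now 24.
No augmenting path remains; maximum flow = 24.
By max-flow min-cut, the minimum cut capacity equals the max flow.
In the residual graph, reachable from In: {In, D}.
Min-cut edges: In→R2 (8), In→C (7), In→Eg (9); capacity 8 + 7 + 9 = 24.

24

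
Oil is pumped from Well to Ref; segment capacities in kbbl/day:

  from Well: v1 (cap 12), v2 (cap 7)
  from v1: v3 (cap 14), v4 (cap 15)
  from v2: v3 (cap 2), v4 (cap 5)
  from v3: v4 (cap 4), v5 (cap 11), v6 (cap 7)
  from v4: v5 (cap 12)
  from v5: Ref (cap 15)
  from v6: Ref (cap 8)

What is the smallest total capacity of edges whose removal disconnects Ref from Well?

19

Augment Well→v1→v3→v5→Ref: bottleneck 11, flow now 11.
Augment Well→v1→v3→v6→Ref: bottleneck 1, flow now 12.
Augment Well→v2→v3→v6→Ref: bottleneck 2, flow now 14.
Augment Well→v2→v4→v5→Ref: bottleneck 4, flow now 18.
Augment Well→v2→v4→v5→v3→v6→Ref: bottleneck 1, flow now 19. (uses reverse residual edge)
No augmenting path remains; maximum flow = 19.
By max-flow min-cut, the minimum cut capacity equals the max flow.
In the residual graph, reachable from Well: {Well}.
Min-cut edges: Well→v1 (12), Well→v2 (7); capacity 12 + 7 = 19.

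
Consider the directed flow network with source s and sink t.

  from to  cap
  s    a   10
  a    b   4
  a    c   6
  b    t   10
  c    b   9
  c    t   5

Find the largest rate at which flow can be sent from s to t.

10

Augment s→a→b→t: bottleneck 4, flow now 4.
Augment s→a→c→t: bottleneck 5, flow now 9.
Augment s→a→c→b→t: bottleneck 1, flow now 10.
No augmenting path remains; maximum flow = 10.
In the residual graph, reachable from s: {s}.
Min-cut edges: s→a (10); capacity 10 = 10.
This cut is saturated, so no flow can exceed 10.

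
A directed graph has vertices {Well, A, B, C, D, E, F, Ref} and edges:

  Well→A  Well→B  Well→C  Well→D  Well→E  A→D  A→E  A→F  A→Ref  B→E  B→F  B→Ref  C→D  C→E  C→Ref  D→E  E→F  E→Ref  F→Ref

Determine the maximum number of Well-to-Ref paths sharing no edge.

Assign every edge capacity 1; by Menger, the answer equals the max flow.
Path Well→A→Ref (+1); total 1.
Path Well→B→Ref (+1); total 2.
Path Well→C→Ref (+1); total 3.
Path Well→E→Ref (+1); total 4.
Path Well→D→E→F→Ref (+1); total 5.
No residual Well→Ref path; max flow = 5.
Certifying cut of size 5: {Well→A, Well→B, Well→C, Well→D, Well→E}.

5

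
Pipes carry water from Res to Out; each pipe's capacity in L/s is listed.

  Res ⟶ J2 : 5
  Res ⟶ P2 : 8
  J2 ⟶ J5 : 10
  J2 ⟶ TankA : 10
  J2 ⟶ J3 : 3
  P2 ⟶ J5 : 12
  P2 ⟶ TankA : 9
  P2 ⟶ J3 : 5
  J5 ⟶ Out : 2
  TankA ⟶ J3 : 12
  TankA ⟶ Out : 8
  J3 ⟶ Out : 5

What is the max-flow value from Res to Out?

13

Augment Res→J2→J5→Out: bottleneck 2, flow now 2.
Augment Res→J2→TankA→Out: bottleneck 3, flow now 5.
Augment Res→P2→TankA→Out: bottleneck 5, flow now 10.
Augment Res→P2→J3→Out: bottleneck 3, flow now 13.
No augmenting path remains; maximum flow = 13.
In the residual graph, reachable from Res: {Res}.
Min-cut edges: Res→J2 (5), Res→P2 (8); capacity 5 + 8 = 13.
This cut is saturated, so no flow can exceed 13.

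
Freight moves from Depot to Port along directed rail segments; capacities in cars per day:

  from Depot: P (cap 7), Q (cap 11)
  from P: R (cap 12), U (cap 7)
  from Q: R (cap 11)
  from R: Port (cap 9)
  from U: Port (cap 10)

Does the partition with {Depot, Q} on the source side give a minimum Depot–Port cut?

No — its capacity is 18, but the minimum cut has capacity 16.

Given cut capacity: 7 + 11 = 18.
Augment Depot→P→R→Port: bottleneck 7, flow now 7.
Augment Depot→Q→R→Port: bottleneck 2, flow now 9.
Augment Depot→Q→R→P→U→Port: bottleneck 7, flow now 16. (uses reverse residual edge)
No augmenting path remains; maximum flow = 16.
In the residual graph, reachable from Depot: {Depot, Q, R}.
Min-cut edges: Depot→P (7), R→Port (9); capacity 7 + 9 = 16.
Cut capacity 18 exceeds the max flow 16, so it is not minimum.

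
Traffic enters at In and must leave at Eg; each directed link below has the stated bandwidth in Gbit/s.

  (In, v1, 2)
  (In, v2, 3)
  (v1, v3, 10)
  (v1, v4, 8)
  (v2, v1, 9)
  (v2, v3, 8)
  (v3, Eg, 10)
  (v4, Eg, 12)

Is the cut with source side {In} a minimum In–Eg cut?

Given cut capacity: 2 + 3 = 5.
Augment In→v1→v3→Eg: bottleneck 2, flow now 2.
Augment In→v2→v3→Eg: bottleneck 3, flow now 5.
No augmenting path remains; maximum flow = 5.
Cut capacity 5 equals the max flow, so it is a minimum cut.

Yes — it is a minimum cut (capacity 5).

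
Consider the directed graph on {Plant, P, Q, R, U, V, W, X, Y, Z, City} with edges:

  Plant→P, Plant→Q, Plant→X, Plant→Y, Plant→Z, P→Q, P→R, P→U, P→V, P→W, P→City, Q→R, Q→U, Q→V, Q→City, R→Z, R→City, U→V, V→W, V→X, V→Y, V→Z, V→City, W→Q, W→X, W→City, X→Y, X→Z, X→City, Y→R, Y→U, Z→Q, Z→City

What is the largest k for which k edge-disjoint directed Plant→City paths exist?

Assign every edge capacity 1; by Menger, the answer equals the max flow.
Path Plant→P→City (+1); total 1.
Path Plant→Q→City (+1); total 2.
Path Plant→X→City (+1); total 3.
Path Plant→Z→City (+1); total 4.
Path Plant→Y→R→City (+1); total 5.
No residual Plant→City path; max flow = 5.
Certifying cut of size 5: {Plant→P, Plant→Q, Plant→X, Plant→Y, Plant→Z}.

5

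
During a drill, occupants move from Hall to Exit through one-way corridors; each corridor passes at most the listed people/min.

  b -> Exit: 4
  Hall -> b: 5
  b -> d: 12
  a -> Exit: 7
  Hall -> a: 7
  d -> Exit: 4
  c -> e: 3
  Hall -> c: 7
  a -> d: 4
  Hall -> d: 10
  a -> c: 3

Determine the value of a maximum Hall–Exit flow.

15

Augment Hall→a→Exit: bottleneck 7, flow now 7.
Augment Hall→b→Exit: bottleneck 4, flow now 11.
Augment Hall→d→Exit: bottleneck 4, flow now 15.
No augmenting path remains; maximum flow = 15.
In the residual graph, reachable from Hall: {Hall, b, c, d, e}.
Min-cut edges: Hall→a (7), b→Exit (4), d→Exit (4); capacity 7 + 4 + 4 = 15.
This cut is saturated, so no flow can exceed 15.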